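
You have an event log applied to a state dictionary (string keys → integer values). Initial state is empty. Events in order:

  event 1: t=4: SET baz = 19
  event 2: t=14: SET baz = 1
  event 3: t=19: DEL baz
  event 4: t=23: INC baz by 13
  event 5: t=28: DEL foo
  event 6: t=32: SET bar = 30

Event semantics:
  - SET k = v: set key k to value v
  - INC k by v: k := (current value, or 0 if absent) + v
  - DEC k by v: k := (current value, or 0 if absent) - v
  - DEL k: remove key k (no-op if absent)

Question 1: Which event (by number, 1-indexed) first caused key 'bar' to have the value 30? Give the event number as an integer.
Answer: 6

Derivation:
Looking for first event where bar becomes 30:
  event 6: bar (absent) -> 30  <-- first match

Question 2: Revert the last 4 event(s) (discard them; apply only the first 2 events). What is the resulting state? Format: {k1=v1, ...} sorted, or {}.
Answer: {baz=1}

Derivation:
Keep first 2 events (discard last 4):
  after event 1 (t=4: SET baz = 19): {baz=19}
  after event 2 (t=14: SET baz = 1): {baz=1}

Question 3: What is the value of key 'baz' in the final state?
Track key 'baz' through all 6 events:
  event 1 (t=4: SET baz = 19): baz (absent) -> 19
  event 2 (t=14: SET baz = 1): baz 19 -> 1
  event 3 (t=19: DEL baz): baz 1 -> (absent)
  event 4 (t=23: INC baz by 13): baz (absent) -> 13
  event 5 (t=28: DEL foo): baz unchanged
  event 6 (t=32: SET bar = 30): baz unchanged
Final: baz = 13

Answer: 13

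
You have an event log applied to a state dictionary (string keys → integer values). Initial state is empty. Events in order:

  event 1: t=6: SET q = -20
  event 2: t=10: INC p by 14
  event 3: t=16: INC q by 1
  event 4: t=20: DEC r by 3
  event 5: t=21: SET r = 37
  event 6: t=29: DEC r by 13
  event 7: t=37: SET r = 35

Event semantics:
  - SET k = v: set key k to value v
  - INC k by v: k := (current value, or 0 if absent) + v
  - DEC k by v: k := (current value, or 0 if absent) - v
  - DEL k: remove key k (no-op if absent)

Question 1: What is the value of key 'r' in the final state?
Answer: 35

Derivation:
Track key 'r' through all 7 events:
  event 1 (t=6: SET q = -20): r unchanged
  event 2 (t=10: INC p by 14): r unchanged
  event 3 (t=16: INC q by 1): r unchanged
  event 4 (t=20: DEC r by 3): r (absent) -> -3
  event 5 (t=21: SET r = 37): r -3 -> 37
  event 6 (t=29: DEC r by 13): r 37 -> 24
  event 7 (t=37: SET r = 35): r 24 -> 35
Final: r = 35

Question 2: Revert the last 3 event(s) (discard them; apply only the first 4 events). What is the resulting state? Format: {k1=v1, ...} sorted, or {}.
Keep first 4 events (discard last 3):
  after event 1 (t=6: SET q = -20): {q=-20}
  after event 2 (t=10: INC p by 14): {p=14, q=-20}
  after event 3 (t=16: INC q by 1): {p=14, q=-19}
  after event 4 (t=20: DEC r by 3): {p=14, q=-19, r=-3}

Answer: {p=14, q=-19, r=-3}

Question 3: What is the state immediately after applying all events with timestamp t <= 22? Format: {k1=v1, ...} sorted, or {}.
Apply events with t <= 22 (5 events):
  after event 1 (t=6: SET q = -20): {q=-20}
  after event 2 (t=10: INC p by 14): {p=14, q=-20}
  after event 3 (t=16: INC q by 1): {p=14, q=-19}
  after event 4 (t=20: DEC r by 3): {p=14, q=-19, r=-3}
  after event 5 (t=21: SET r = 37): {p=14, q=-19, r=37}

Answer: {p=14, q=-19, r=37}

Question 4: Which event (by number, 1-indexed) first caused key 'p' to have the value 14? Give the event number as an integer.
Looking for first event where p becomes 14:
  event 2: p (absent) -> 14  <-- first match

Answer: 2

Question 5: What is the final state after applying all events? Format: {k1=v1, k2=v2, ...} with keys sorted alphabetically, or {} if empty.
Answer: {p=14, q=-19, r=35}

Derivation:
  after event 1 (t=6: SET q = -20): {q=-20}
  after event 2 (t=10: INC p by 14): {p=14, q=-20}
  after event 3 (t=16: INC q by 1): {p=14, q=-19}
  after event 4 (t=20: DEC r by 3): {p=14, q=-19, r=-3}
  after event 5 (t=21: SET r = 37): {p=14, q=-19, r=37}
  after event 6 (t=29: DEC r by 13): {p=14, q=-19, r=24}
  after event 7 (t=37: SET r = 35): {p=14, q=-19, r=35}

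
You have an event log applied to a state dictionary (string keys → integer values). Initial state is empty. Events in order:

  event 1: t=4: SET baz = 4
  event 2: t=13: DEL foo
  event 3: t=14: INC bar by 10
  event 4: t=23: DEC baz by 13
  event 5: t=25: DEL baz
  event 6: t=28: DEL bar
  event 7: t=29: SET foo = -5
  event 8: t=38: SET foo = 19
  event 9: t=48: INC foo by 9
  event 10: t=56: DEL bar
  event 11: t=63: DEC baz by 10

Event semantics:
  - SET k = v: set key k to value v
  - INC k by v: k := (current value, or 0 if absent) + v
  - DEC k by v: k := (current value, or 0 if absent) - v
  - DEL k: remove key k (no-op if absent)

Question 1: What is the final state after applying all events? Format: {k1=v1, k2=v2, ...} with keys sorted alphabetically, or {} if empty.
Answer: {baz=-10, foo=28}

Derivation:
  after event 1 (t=4: SET baz = 4): {baz=4}
  after event 2 (t=13: DEL foo): {baz=4}
  after event 3 (t=14: INC bar by 10): {bar=10, baz=4}
  after event 4 (t=23: DEC baz by 13): {bar=10, baz=-9}
  after event 5 (t=25: DEL baz): {bar=10}
  after event 6 (t=28: DEL bar): {}
  after event 7 (t=29: SET foo = -5): {foo=-5}
  after event 8 (t=38: SET foo = 19): {foo=19}
  after event 9 (t=48: INC foo by 9): {foo=28}
  after event 10 (t=56: DEL bar): {foo=28}
  after event 11 (t=63: DEC baz by 10): {baz=-10, foo=28}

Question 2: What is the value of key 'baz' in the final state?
Answer: -10

Derivation:
Track key 'baz' through all 11 events:
  event 1 (t=4: SET baz = 4): baz (absent) -> 4
  event 2 (t=13: DEL foo): baz unchanged
  event 3 (t=14: INC bar by 10): baz unchanged
  event 4 (t=23: DEC baz by 13): baz 4 -> -9
  event 5 (t=25: DEL baz): baz -9 -> (absent)
  event 6 (t=28: DEL bar): baz unchanged
  event 7 (t=29: SET foo = -5): baz unchanged
  event 8 (t=38: SET foo = 19): baz unchanged
  event 9 (t=48: INC foo by 9): baz unchanged
  event 10 (t=56: DEL bar): baz unchanged
  event 11 (t=63: DEC baz by 10): baz (absent) -> -10
Final: baz = -10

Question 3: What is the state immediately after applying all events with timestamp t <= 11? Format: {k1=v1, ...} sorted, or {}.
Apply events with t <= 11 (1 events):
  after event 1 (t=4: SET baz = 4): {baz=4}

Answer: {baz=4}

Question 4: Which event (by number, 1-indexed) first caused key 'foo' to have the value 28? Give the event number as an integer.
Answer: 9

Derivation:
Looking for first event where foo becomes 28:
  event 7: foo = -5
  event 8: foo = 19
  event 9: foo 19 -> 28  <-- first match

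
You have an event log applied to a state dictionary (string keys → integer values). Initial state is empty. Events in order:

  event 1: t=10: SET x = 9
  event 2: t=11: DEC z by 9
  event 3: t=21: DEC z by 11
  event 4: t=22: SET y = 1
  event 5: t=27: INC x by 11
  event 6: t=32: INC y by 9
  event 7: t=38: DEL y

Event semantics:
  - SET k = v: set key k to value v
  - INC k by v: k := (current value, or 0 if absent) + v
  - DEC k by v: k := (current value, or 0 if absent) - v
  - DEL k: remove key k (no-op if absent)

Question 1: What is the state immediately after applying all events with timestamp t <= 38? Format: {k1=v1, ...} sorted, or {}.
Apply events with t <= 38 (7 events):
  after event 1 (t=10: SET x = 9): {x=9}
  after event 2 (t=11: DEC z by 9): {x=9, z=-9}
  after event 3 (t=21: DEC z by 11): {x=9, z=-20}
  after event 4 (t=22: SET y = 1): {x=9, y=1, z=-20}
  after event 5 (t=27: INC x by 11): {x=20, y=1, z=-20}
  after event 6 (t=32: INC y by 9): {x=20, y=10, z=-20}
  after event 7 (t=38: DEL y): {x=20, z=-20}

Answer: {x=20, z=-20}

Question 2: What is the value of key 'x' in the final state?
Answer: 20

Derivation:
Track key 'x' through all 7 events:
  event 1 (t=10: SET x = 9): x (absent) -> 9
  event 2 (t=11: DEC z by 9): x unchanged
  event 3 (t=21: DEC z by 11): x unchanged
  event 4 (t=22: SET y = 1): x unchanged
  event 5 (t=27: INC x by 11): x 9 -> 20
  event 6 (t=32: INC y by 9): x unchanged
  event 7 (t=38: DEL y): x unchanged
Final: x = 20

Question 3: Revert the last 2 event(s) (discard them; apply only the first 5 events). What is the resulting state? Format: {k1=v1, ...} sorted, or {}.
Answer: {x=20, y=1, z=-20}

Derivation:
Keep first 5 events (discard last 2):
  after event 1 (t=10: SET x = 9): {x=9}
  after event 2 (t=11: DEC z by 9): {x=9, z=-9}
  after event 3 (t=21: DEC z by 11): {x=9, z=-20}
  after event 4 (t=22: SET y = 1): {x=9, y=1, z=-20}
  after event 5 (t=27: INC x by 11): {x=20, y=1, z=-20}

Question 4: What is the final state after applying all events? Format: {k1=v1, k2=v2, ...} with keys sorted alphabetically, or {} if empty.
  after event 1 (t=10: SET x = 9): {x=9}
  after event 2 (t=11: DEC z by 9): {x=9, z=-9}
  after event 3 (t=21: DEC z by 11): {x=9, z=-20}
  after event 4 (t=22: SET y = 1): {x=9, y=1, z=-20}
  after event 5 (t=27: INC x by 11): {x=20, y=1, z=-20}
  after event 6 (t=32: INC y by 9): {x=20, y=10, z=-20}
  after event 7 (t=38: DEL y): {x=20, z=-20}

Answer: {x=20, z=-20}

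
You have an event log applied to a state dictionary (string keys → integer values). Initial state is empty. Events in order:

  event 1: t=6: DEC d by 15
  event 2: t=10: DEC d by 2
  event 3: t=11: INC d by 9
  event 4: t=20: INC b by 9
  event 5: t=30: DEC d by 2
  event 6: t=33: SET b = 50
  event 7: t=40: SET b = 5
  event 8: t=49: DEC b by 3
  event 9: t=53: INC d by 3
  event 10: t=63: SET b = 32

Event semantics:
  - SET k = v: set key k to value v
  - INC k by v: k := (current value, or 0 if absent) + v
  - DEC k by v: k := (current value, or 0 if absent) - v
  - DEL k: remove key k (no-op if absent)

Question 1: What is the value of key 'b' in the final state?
Answer: 32

Derivation:
Track key 'b' through all 10 events:
  event 1 (t=6: DEC d by 15): b unchanged
  event 2 (t=10: DEC d by 2): b unchanged
  event 3 (t=11: INC d by 9): b unchanged
  event 4 (t=20: INC b by 9): b (absent) -> 9
  event 5 (t=30: DEC d by 2): b unchanged
  event 6 (t=33: SET b = 50): b 9 -> 50
  event 7 (t=40: SET b = 5): b 50 -> 5
  event 8 (t=49: DEC b by 3): b 5 -> 2
  event 9 (t=53: INC d by 3): b unchanged
  event 10 (t=63: SET b = 32): b 2 -> 32
Final: b = 32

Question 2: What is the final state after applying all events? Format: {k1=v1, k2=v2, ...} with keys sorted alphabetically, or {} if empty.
Answer: {b=32, d=-7}

Derivation:
  after event 1 (t=6: DEC d by 15): {d=-15}
  after event 2 (t=10: DEC d by 2): {d=-17}
  after event 3 (t=11: INC d by 9): {d=-8}
  after event 4 (t=20: INC b by 9): {b=9, d=-8}
  after event 5 (t=30: DEC d by 2): {b=9, d=-10}
  after event 6 (t=33: SET b = 50): {b=50, d=-10}
  after event 7 (t=40: SET b = 5): {b=5, d=-10}
  after event 8 (t=49: DEC b by 3): {b=2, d=-10}
  after event 9 (t=53: INC d by 3): {b=2, d=-7}
  after event 10 (t=63: SET b = 32): {b=32, d=-7}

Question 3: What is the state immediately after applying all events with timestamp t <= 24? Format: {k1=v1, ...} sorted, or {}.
Apply events with t <= 24 (4 events):
  after event 1 (t=6: DEC d by 15): {d=-15}
  after event 2 (t=10: DEC d by 2): {d=-17}
  after event 3 (t=11: INC d by 9): {d=-8}
  after event 4 (t=20: INC b by 9): {b=9, d=-8}

Answer: {b=9, d=-8}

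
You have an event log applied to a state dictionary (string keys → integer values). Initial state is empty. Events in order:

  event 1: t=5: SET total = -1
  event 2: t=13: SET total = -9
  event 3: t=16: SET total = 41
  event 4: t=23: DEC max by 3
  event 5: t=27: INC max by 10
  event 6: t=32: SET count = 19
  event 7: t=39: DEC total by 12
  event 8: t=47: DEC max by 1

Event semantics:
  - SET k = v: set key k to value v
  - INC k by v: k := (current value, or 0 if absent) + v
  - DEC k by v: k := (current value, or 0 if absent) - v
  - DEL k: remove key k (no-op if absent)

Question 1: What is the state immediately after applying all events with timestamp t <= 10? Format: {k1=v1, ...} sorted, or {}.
Apply events with t <= 10 (1 events):
  after event 1 (t=5: SET total = -1): {total=-1}

Answer: {total=-1}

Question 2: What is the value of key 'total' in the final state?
Answer: 29

Derivation:
Track key 'total' through all 8 events:
  event 1 (t=5: SET total = -1): total (absent) -> -1
  event 2 (t=13: SET total = -9): total -1 -> -9
  event 3 (t=16: SET total = 41): total -9 -> 41
  event 4 (t=23: DEC max by 3): total unchanged
  event 5 (t=27: INC max by 10): total unchanged
  event 6 (t=32: SET count = 19): total unchanged
  event 7 (t=39: DEC total by 12): total 41 -> 29
  event 8 (t=47: DEC max by 1): total unchanged
Final: total = 29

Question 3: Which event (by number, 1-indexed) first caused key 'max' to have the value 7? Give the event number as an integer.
Looking for first event where max becomes 7:
  event 4: max = -3
  event 5: max -3 -> 7  <-- first match

Answer: 5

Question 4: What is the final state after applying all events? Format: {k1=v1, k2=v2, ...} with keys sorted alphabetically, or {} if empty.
  after event 1 (t=5: SET total = -1): {total=-1}
  after event 2 (t=13: SET total = -9): {total=-9}
  after event 3 (t=16: SET total = 41): {total=41}
  after event 4 (t=23: DEC max by 3): {max=-3, total=41}
  after event 5 (t=27: INC max by 10): {max=7, total=41}
  after event 6 (t=32: SET count = 19): {count=19, max=7, total=41}
  after event 7 (t=39: DEC total by 12): {count=19, max=7, total=29}
  after event 8 (t=47: DEC max by 1): {count=19, max=6, total=29}

Answer: {count=19, max=6, total=29}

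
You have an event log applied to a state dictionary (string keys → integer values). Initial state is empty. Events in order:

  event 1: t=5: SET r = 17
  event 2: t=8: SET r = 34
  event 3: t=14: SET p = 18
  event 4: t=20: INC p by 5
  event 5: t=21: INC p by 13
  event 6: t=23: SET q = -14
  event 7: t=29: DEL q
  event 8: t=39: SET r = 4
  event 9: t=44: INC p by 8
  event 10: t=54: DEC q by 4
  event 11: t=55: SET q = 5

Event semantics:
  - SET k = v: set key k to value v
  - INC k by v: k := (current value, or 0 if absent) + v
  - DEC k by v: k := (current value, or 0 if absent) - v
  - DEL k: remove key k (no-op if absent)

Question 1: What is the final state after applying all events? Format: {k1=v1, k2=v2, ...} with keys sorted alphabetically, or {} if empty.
Answer: {p=44, q=5, r=4}

Derivation:
  after event 1 (t=5: SET r = 17): {r=17}
  after event 2 (t=8: SET r = 34): {r=34}
  after event 3 (t=14: SET p = 18): {p=18, r=34}
  after event 4 (t=20: INC p by 5): {p=23, r=34}
  after event 5 (t=21: INC p by 13): {p=36, r=34}
  after event 6 (t=23: SET q = -14): {p=36, q=-14, r=34}
  after event 7 (t=29: DEL q): {p=36, r=34}
  after event 8 (t=39: SET r = 4): {p=36, r=4}
  after event 9 (t=44: INC p by 8): {p=44, r=4}
  after event 10 (t=54: DEC q by 4): {p=44, q=-4, r=4}
  after event 11 (t=55: SET q = 5): {p=44, q=5, r=4}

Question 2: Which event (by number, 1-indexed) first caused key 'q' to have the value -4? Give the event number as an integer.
Answer: 10

Derivation:
Looking for first event where q becomes -4:
  event 6: q = -14
  event 7: q = (absent)
  event 10: q (absent) -> -4  <-- first match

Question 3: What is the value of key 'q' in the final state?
Answer: 5

Derivation:
Track key 'q' through all 11 events:
  event 1 (t=5: SET r = 17): q unchanged
  event 2 (t=8: SET r = 34): q unchanged
  event 3 (t=14: SET p = 18): q unchanged
  event 4 (t=20: INC p by 5): q unchanged
  event 5 (t=21: INC p by 13): q unchanged
  event 6 (t=23: SET q = -14): q (absent) -> -14
  event 7 (t=29: DEL q): q -14 -> (absent)
  event 8 (t=39: SET r = 4): q unchanged
  event 9 (t=44: INC p by 8): q unchanged
  event 10 (t=54: DEC q by 4): q (absent) -> -4
  event 11 (t=55: SET q = 5): q -4 -> 5
Final: q = 5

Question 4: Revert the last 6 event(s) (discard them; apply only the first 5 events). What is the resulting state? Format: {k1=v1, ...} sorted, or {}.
Answer: {p=36, r=34}

Derivation:
Keep first 5 events (discard last 6):
  after event 1 (t=5: SET r = 17): {r=17}
  after event 2 (t=8: SET r = 34): {r=34}
  after event 3 (t=14: SET p = 18): {p=18, r=34}
  after event 4 (t=20: INC p by 5): {p=23, r=34}
  after event 5 (t=21: INC p by 13): {p=36, r=34}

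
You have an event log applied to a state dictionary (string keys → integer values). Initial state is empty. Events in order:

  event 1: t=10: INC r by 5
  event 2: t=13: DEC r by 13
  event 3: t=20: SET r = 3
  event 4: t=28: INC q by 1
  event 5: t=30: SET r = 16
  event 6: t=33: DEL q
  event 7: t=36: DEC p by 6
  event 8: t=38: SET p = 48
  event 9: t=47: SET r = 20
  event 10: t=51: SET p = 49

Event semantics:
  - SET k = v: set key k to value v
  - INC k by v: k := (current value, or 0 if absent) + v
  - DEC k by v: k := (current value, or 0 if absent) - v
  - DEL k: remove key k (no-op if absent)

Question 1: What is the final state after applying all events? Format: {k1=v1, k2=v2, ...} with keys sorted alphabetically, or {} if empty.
  after event 1 (t=10: INC r by 5): {r=5}
  after event 2 (t=13: DEC r by 13): {r=-8}
  after event 3 (t=20: SET r = 3): {r=3}
  after event 4 (t=28: INC q by 1): {q=1, r=3}
  after event 5 (t=30: SET r = 16): {q=1, r=16}
  after event 6 (t=33: DEL q): {r=16}
  after event 7 (t=36: DEC p by 6): {p=-6, r=16}
  after event 8 (t=38: SET p = 48): {p=48, r=16}
  after event 9 (t=47: SET r = 20): {p=48, r=20}
  after event 10 (t=51: SET p = 49): {p=49, r=20}

Answer: {p=49, r=20}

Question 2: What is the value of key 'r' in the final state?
Track key 'r' through all 10 events:
  event 1 (t=10: INC r by 5): r (absent) -> 5
  event 2 (t=13: DEC r by 13): r 5 -> -8
  event 3 (t=20: SET r = 3): r -8 -> 3
  event 4 (t=28: INC q by 1): r unchanged
  event 5 (t=30: SET r = 16): r 3 -> 16
  event 6 (t=33: DEL q): r unchanged
  event 7 (t=36: DEC p by 6): r unchanged
  event 8 (t=38: SET p = 48): r unchanged
  event 9 (t=47: SET r = 20): r 16 -> 20
  event 10 (t=51: SET p = 49): r unchanged
Final: r = 20

Answer: 20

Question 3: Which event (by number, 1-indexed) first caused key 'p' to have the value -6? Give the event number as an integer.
Looking for first event where p becomes -6:
  event 7: p (absent) -> -6  <-- first match

Answer: 7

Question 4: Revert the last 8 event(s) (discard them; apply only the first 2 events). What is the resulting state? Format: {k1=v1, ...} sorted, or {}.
Keep first 2 events (discard last 8):
  after event 1 (t=10: INC r by 5): {r=5}
  after event 2 (t=13: DEC r by 13): {r=-8}

Answer: {r=-8}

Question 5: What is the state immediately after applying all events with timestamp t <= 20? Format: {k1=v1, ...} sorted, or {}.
Answer: {r=3}

Derivation:
Apply events with t <= 20 (3 events):
  after event 1 (t=10: INC r by 5): {r=5}
  after event 2 (t=13: DEC r by 13): {r=-8}
  after event 3 (t=20: SET r = 3): {r=3}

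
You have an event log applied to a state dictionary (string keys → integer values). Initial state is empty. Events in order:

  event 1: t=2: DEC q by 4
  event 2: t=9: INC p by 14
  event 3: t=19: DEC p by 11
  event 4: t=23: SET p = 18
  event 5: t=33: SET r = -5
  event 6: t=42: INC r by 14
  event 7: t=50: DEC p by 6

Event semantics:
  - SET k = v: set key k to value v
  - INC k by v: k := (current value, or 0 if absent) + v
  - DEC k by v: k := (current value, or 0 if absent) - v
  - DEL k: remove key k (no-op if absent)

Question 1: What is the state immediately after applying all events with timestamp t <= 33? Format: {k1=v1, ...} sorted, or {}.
Apply events with t <= 33 (5 events):
  after event 1 (t=2: DEC q by 4): {q=-4}
  after event 2 (t=9: INC p by 14): {p=14, q=-4}
  after event 3 (t=19: DEC p by 11): {p=3, q=-4}
  after event 4 (t=23: SET p = 18): {p=18, q=-4}
  after event 5 (t=33: SET r = -5): {p=18, q=-4, r=-5}

Answer: {p=18, q=-4, r=-5}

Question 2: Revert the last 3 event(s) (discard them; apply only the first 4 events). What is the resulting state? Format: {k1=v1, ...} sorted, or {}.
Answer: {p=18, q=-4}

Derivation:
Keep first 4 events (discard last 3):
  after event 1 (t=2: DEC q by 4): {q=-4}
  after event 2 (t=9: INC p by 14): {p=14, q=-4}
  after event 3 (t=19: DEC p by 11): {p=3, q=-4}
  after event 4 (t=23: SET p = 18): {p=18, q=-4}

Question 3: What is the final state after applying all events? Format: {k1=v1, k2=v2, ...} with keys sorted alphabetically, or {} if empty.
  after event 1 (t=2: DEC q by 4): {q=-4}
  after event 2 (t=9: INC p by 14): {p=14, q=-4}
  after event 3 (t=19: DEC p by 11): {p=3, q=-4}
  after event 4 (t=23: SET p = 18): {p=18, q=-4}
  after event 5 (t=33: SET r = -5): {p=18, q=-4, r=-5}
  after event 6 (t=42: INC r by 14): {p=18, q=-4, r=9}
  after event 7 (t=50: DEC p by 6): {p=12, q=-4, r=9}

Answer: {p=12, q=-4, r=9}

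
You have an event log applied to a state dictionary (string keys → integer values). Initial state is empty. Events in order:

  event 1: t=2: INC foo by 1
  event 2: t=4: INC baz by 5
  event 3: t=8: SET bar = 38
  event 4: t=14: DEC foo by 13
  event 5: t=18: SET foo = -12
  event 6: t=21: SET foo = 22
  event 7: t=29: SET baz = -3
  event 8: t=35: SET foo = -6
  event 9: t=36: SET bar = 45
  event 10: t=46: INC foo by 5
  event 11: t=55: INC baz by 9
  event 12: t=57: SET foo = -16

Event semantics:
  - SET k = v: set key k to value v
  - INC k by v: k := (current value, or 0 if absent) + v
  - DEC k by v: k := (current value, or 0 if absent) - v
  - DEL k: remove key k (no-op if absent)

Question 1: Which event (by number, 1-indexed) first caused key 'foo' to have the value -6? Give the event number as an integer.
Looking for first event where foo becomes -6:
  event 1: foo = 1
  event 2: foo = 1
  event 3: foo = 1
  event 4: foo = -12
  event 5: foo = -12
  event 6: foo = 22
  event 7: foo = 22
  event 8: foo 22 -> -6  <-- first match

Answer: 8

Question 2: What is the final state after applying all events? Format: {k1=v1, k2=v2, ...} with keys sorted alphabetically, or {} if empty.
  after event 1 (t=2: INC foo by 1): {foo=1}
  after event 2 (t=4: INC baz by 5): {baz=5, foo=1}
  after event 3 (t=8: SET bar = 38): {bar=38, baz=5, foo=1}
  after event 4 (t=14: DEC foo by 13): {bar=38, baz=5, foo=-12}
  after event 5 (t=18: SET foo = -12): {bar=38, baz=5, foo=-12}
  after event 6 (t=21: SET foo = 22): {bar=38, baz=5, foo=22}
  after event 7 (t=29: SET baz = -3): {bar=38, baz=-3, foo=22}
  after event 8 (t=35: SET foo = -6): {bar=38, baz=-3, foo=-6}
  after event 9 (t=36: SET bar = 45): {bar=45, baz=-3, foo=-6}
  after event 10 (t=46: INC foo by 5): {bar=45, baz=-3, foo=-1}
  after event 11 (t=55: INC baz by 9): {bar=45, baz=6, foo=-1}
  after event 12 (t=57: SET foo = -16): {bar=45, baz=6, foo=-16}

Answer: {bar=45, baz=6, foo=-16}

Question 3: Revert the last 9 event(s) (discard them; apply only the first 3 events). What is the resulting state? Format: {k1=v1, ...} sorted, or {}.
Keep first 3 events (discard last 9):
  after event 1 (t=2: INC foo by 1): {foo=1}
  after event 2 (t=4: INC baz by 5): {baz=5, foo=1}
  after event 3 (t=8: SET bar = 38): {bar=38, baz=5, foo=1}

Answer: {bar=38, baz=5, foo=1}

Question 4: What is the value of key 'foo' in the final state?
Track key 'foo' through all 12 events:
  event 1 (t=2: INC foo by 1): foo (absent) -> 1
  event 2 (t=4: INC baz by 5): foo unchanged
  event 3 (t=8: SET bar = 38): foo unchanged
  event 4 (t=14: DEC foo by 13): foo 1 -> -12
  event 5 (t=18: SET foo = -12): foo -12 -> -12
  event 6 (t=21: SET foo = 22): foo -12 -> 22
  event 7 (t=29: SET baz = -3): foo unchanged
  event 8 (t=35: SET foo = -6): foo 22 -> -6
  event 9 (t=36: SET bar = 45): foo unchanged
  event 10 (t=46: INC foo by 5): foo -6 -> -1
  event 11 (t=55: INC baz by 9): foo unchanged
  event 12 (t=57: SET foo = -16): foo -1 -> -16
Final: foo = -16

Answer: -16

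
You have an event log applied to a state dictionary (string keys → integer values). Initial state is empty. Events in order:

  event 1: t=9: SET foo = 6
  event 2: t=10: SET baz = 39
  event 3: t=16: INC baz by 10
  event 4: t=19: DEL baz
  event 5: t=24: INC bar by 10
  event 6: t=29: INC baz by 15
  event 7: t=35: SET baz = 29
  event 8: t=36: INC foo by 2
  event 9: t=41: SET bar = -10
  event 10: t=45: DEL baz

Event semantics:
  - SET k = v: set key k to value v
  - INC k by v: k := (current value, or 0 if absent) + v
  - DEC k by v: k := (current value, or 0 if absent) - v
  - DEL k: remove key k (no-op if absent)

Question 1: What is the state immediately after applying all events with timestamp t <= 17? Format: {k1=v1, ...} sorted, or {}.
Answer: {baz=49, foo=6}

Derivation:
Apply events with t <= 17 (3 events):
  after event 1 (t=9: SET foo = 6): {foo=6}
  after event 2 (t=10: SET baz = 39): {baz=39, foo=6}
  after event 3 (t=16: INC baz by 10): {baz=49, foo=6}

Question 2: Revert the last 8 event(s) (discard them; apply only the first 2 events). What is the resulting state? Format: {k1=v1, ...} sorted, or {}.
Answer: {baz=39, foo=6}

Derivation:
Keep first 2 events (discard last 8):
  after event 1 (t=9: SET foo = 6): {foo=6}
  after event 2 (t=10: SET baz = 39): {baz=39, foo=6}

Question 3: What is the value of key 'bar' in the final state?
Track key 'bar' through all 10 events:
  event 1 (t=9: SET foo = 6): bar unchanged
  event 2 (t=10: SET baz = 39): bar unchanged
  event 3 (t=16: INC baz by 10): bar unchanged
  event 4 (t=19: DEL baz): bar unchanged
  event 5 (t=24: INC bar by 10): bar (absent) -> 10
  event 6 (t=29: INC baz by 15): bar unchanged
  event 7 (t=35: SET baz = 29): bar unchanged
  event 8 (t=36: INC foo by 2): bar unchanged
  event 9 (t=41: SET bar = -10): bar 10 -> -10
  event 10 (t=45: DEL baz): bar unchanged
Final: bar = -10

Answer: -10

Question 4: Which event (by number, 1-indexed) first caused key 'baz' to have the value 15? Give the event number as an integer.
Answer: 6

Derivation:
Looking for first event where baz becomes 15:
  event 2: baz = 39
  event 3: baz = 49
  event 4: baz = (absent)
  event 6: baz (absent) -> 15  <-- first match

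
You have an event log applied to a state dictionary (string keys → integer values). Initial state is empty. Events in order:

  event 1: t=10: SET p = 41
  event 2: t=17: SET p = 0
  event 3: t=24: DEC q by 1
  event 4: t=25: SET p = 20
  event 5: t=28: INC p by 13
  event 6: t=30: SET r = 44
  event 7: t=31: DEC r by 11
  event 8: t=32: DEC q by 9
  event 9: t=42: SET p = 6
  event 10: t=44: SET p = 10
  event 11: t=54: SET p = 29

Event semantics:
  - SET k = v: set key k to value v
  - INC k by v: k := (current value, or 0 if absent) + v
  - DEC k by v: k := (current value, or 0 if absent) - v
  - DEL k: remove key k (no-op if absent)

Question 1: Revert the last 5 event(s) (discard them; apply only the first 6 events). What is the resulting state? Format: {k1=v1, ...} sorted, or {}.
Keep first 6 events (discard last 5):
  after event 1 (t=10: SET p = 41): {p=41}
  after event 2 (t=17: SET p = 0): {p=0}
  after event 3 (t=24: DEC q by 1): {p=0, q=-1}
  after event 4 (t=25: SET p = 20): {p=20, q=-1}
  after event 5 (t=28: INC p by 13): {p=33, q=-1}
  after event 6 (t=30: SET r = 44): {p=33, q=-1, r=44}

Answer: {p=33, q=-1, r=44}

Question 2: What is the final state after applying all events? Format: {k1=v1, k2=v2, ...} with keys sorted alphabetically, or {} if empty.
Answer: {p=29, q=-10, r=33}

Derivation:
  after event 1 (t=10: SET p = 41): {p=41}
  after event 2 (t=17: SET p = 0): {p=0}
  after event 3 (t=24: DEC q by 1): {p=0, q=-1}
  after event 4 (t=25: SET p = 20): {p=20, q=-1}
  after event 5 (t=28: INC p by 13): {p=33, q=-1}
  after event 6 (t=30: SET r = 44): {p=33, q=-1, r=44}
  after event 7 (t=31: DEC r by 11): {p=33, q=-1, r=33}
  after event 8 (t=32: DEC q by 9): {p=33, q=-10, r=33}
  after event 9 (t=42: SET p = 6): {p=6, q=-10, r=33}
  after event 10 (t=44: SET p = 10): {p=10, q=-10, r=33}
  after event 11 (t=54: SET p = 29): {p=29, q=-10, r=33}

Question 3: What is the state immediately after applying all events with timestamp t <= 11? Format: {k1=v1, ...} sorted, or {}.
Apply events with t <= 11 (1 events):
  after event 1 (t=10: SET p = 41): {p=41}

Answer: {p=41}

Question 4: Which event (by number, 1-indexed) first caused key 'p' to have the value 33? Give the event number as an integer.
Looking for first event where p becomes 33:
  event 1: p = 41
  event 2: p = 0
  event 3: p = 0
  event 4: p = 20
  event 5: p 20 -> 33  <-- first match

Answer: 5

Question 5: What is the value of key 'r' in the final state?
Track key 'r' through all 11 events:
  event 1 (t=10: SET p = 41): r unchanged
  event 2 (t=17: SET p = 0): r unchanged
  event 3 (t=24: DEC q by 1): r unchanged
  event 4 (t=25: SET p = 20): r unchanged
  event 5 (t=28: INC p by 13): r unchanged
  event 6 (t=30: SET r = 44): r (absent) -> 44
  event 7 (t=31: DEC r by 11): r 44 -> 33
  event 8 (t=32: DEC q by 9): r unchanged
  event 9 (t=42: SET p = 6): r unchanged
  event 10 (t=44: SET p = 10): r unchanged
  event 11 (t=54: SET p = 29): r unchanged
Final: r = 33

Answer: 33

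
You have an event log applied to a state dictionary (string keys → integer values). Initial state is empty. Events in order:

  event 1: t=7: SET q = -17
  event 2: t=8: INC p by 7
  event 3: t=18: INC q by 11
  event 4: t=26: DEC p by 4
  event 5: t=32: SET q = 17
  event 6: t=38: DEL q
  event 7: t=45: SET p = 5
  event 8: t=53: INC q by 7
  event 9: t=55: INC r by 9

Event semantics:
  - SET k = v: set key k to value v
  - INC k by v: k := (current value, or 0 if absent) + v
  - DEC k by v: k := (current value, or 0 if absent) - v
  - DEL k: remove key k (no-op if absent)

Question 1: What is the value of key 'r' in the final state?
Answer: 9

Derivation:
Track key 'r' through all 9 events:
  event 1 (t=7: SET q = -17): r unchanged
  event 2 (t=8: INC p by 7): r unchanged
  event 3 (t=18: INC q by 11): r unchanged
  event 4 (t=26: DEC p by 4): r unchanged
  event 5 (t=32: SET q = 17): r unchanged
  event 6 (t=38: DEL q): r unchanged
  event 7 (t=45: SET p = 5): r unchanged
  event 8 (t=53: INC q by 7): r unchanged
  event 9 (t=55: INC r by 9): r (absent) -> 9
Final: r = 9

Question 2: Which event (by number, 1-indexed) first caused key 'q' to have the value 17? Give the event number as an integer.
Looking for first event where q becomes 17:
  event 1: q = -17
  event 2: q = -17
  event 3: q = -6
  event 4: q = -6
  event 5: q -6 -> 17  <-- first match

Answer: 5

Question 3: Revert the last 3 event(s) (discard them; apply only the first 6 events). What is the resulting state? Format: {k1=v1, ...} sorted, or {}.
Answer: {p=3}

Derivation:
Keep first 6 events (discard last 3):
  after event 1 (t=7: SET q = -17): {q=-17}
  after event 2 (t=8: INC p by 7): {p=7, q=-17}
  after event 3 (t=18: INC q by 11): {p=7, q=-6}
  after event 4 (t=26: DEC p by 4): {p=3, q=-6}
  after event 5 (t=32: SET q = 17): {p=3, q=17}
  after event 6 (t=38: DEL q): {p=3}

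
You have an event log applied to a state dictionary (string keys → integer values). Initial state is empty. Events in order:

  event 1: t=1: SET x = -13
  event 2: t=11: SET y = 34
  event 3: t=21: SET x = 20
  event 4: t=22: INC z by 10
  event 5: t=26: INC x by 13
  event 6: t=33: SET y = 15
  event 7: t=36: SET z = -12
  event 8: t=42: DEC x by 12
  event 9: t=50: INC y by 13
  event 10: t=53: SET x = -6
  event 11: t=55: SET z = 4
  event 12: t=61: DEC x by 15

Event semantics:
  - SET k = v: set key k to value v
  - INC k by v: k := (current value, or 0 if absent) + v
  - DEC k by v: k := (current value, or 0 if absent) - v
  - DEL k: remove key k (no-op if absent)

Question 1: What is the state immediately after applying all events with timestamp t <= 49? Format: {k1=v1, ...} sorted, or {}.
Apply events with t <= 49 (8 events):
  after event 1 (t=1: SET x = -13): {x=-13}
  after event 2 (t=11: SET y = 34): {x=-13, y=34}
  after event 3 (t=21: SET x = 20): {x=20, y=34}
  after event 4 (t=22: INC z by 10): {x=20, y=34, z=10}
  after event 5 (t=26: INC x by 13): {x=33, y=34, z=10}
  after event 6 (t=33: SET y = 15): {x=33, y=15, z=10}
  after event 7 (t=36: SET z = -12): {x=33, y=15, z=-12}
  after event 8 (t=42: DEC x by 12): {x=21, y=15, z=-12}

Answer: {x=21, y=15, z=-12}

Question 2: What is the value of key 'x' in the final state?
Answer: -21

Derivation:
Track key 'x' through all 12 events:
  event 1 (t=1: SET x = -13): x (absent) -> -13
  event 2 (t=11: SET y = 34): x unchanged
  event 3 (t=21: SET x = 20): x -13 -> 20
  event 4 (t=22: INC z by 10): x unchanged
  event 5 (t=26: INC x by 13): x 20 -> 33
  event 6 (t=33: SET y = 15): x unchanged
  event 7 (t=36: SET z = -12): x unchanged
  event 8 (t=42: DEC x by 12): x 33 -> 21
  event 9 (t=50: INC y by 13): x unchanged
  event 10 (t=53: SET x = -6): x 21 -> -6
  event 11 (t=55: SET z = 4): x unchanged
  event 12 (t=61: DEC x by 15): x -6 -> -21
Final: x = -21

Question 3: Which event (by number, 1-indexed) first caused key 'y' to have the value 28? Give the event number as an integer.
Looking for first event where y becomes 28:
  event 2: y = 34
  event 3: y = 34
  event 4: y = 34
  event 5: y = 34
  event 6: y = 15
  event 7: y = 15
  event 8: y = 15
  event 9: y 15 -> 28  <-- first match

Answer: 9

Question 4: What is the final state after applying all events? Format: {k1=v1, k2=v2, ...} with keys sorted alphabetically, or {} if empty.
  after event 1 (t=1: SET x = -13): {x=-13}
  after event 2 (t=11: SET y = 34): {x=-13, y=34}
  after event 3 (t=21: SET x = 20): {x=20, y=34}
  after event 4 (t=22: INC z by 10): {x=20, y=34, z=10}
  after event 5 (t=26: INC x by 13): {x=33, y=34, z=10}
  after event 6 (t=33: SET y = 15): {x=33, y=15, z=10}
  after event 7 (t=36: SET z = -12): {x=33, y=15, z=-12}
  after event 8 (t=42: DEC x by 12): {x=21, y=15, z=-12}
  after event 9 (t=50: INC y by 13): {x=21, y=28, z=-12}
  after event 10 (t=53: SET x = -6): {x=-6, y=28, z=-12}
  after event 11 (t=55: SET z = 4): {x=-6, y=28, z=4}
  after event 12 (t=61: DEC x by 15): {x=-21, y=28, z=4}

Answer: {x=-21, y=28, z=4}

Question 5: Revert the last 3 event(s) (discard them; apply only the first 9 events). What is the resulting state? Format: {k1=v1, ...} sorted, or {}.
Keep first 9 events (discard last 3):
  after event 1 (t=1: SET x = -13): {x=-13}
  after event 2 (t=11: SET y = 34): {x=-13, y=34}
  after event 3 (t=21: SET x = 20): {x=20, y=34}
  after event 4 (t=22: INC z by 10): {x=20, y=34, z=10}
  after event 5 (t=26: INC x by 13): {x=33, y=34, z=10}
  after event 6 (t=33: SET y = 15): {x=33, y=15, z=10}
  after event 7 (t=36: SET z = -12): {x=33, y=15, z=-12}
  after event 8 (t=42: DEC x by 12): {x=21, y=15, z=-12}
  after event 9 (t=50: INC y by 13): {x=21, y=28, z=-12}

Answer: {x=21, y=28, z=-12}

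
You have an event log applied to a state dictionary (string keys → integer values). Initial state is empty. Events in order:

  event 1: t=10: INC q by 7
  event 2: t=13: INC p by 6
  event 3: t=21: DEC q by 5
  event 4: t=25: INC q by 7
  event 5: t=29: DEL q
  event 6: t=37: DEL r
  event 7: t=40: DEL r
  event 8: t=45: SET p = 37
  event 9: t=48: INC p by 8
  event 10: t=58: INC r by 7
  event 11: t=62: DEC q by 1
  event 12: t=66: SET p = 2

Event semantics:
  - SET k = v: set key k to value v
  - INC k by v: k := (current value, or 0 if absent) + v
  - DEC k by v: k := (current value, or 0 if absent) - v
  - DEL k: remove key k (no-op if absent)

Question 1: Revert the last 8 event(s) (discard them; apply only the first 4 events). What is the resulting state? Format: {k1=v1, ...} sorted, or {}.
Keep first 4 events (discard last 8):
  after event 1 (t=10: INC q by 7): {q=7}
  after event 2 (t=13: INC p by 6): {p=6, q=7}
  after event 3 (t=21: DEC q by 5): {p=6, q=2}
  after event 4 (t=25: INC q by 7): {p=6, q=9}

Answer: {p=6, q=9}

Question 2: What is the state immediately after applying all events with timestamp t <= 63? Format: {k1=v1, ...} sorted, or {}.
Answer: {p=45, q=-1, r=7}

Derivation:
Apply events with t <= 63 (11 events):
  after event 1 (t=10: INC q by 7): {q=7}
  after event 2 (t=13: INC p by 6): {p=6, q=7}
  after event 3 (t=21: DEC q by 5): {p=6, q=2}
  after event 4 (t=25: INC q by 7): {p=6, q=9}
  after event 5 (t=29: DEL q): {p=6}
  after event 6 (t=37: DEL r): {p=6}
  after event 7 (t=40: DEL r): {p=6}
  after event 8 (t=45: SET p = 37): {p=37}
  after event 9 (t=48: INC p by 8): {p=45}
  after event 10 (t=58: INC r by 7): {p=45, r=7}
  after event 11 (t=62: DEC q by 1): {p=45, q=-1, r=7}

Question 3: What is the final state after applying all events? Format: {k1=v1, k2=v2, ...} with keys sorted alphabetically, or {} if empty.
Answer: {p=2, q=-1, r=7}

Derivation:
  after event 1 (t=10: INC q by 7): {q=7}
  after event 2 (t=13: INC p by 6): {p=6, q=7}
  after event 3 (t=21: DEC q by 5): {p=6, q=2}
  after event 4 (t=25: INC q by 7): {p=6, q=9}
  after event 5 (t=29: DEL q): {p=6}
  after event 6 (t=37: DEL r): {p=6}
  after event 7 (t=40: DEL r): {p=6}
  after event 8 (t=45: SET p = 37): {p=37}
  after event 9 (t=48: INC p by 8): {p=45}
  after event 10 (t=58: INC r by 7): {p=45, r=7}
  after event 11 (t=62: DEC q by 1): {p=45, q=-1, r=7}
  after event 12 (t=66: SET p = 2): {p=2, q=-1, r=7}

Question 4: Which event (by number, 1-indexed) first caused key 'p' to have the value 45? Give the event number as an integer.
Looking for first event where p becomes 45:
  event 2: p = 6
  event 3: p = 6
  event 4: p = 6
  event 5: p = 6
  event 6: p = 6
  event 7: p = 6
  event 8: p = 37
  event 9: p 37 -> 45  <-- first match

Answer: 9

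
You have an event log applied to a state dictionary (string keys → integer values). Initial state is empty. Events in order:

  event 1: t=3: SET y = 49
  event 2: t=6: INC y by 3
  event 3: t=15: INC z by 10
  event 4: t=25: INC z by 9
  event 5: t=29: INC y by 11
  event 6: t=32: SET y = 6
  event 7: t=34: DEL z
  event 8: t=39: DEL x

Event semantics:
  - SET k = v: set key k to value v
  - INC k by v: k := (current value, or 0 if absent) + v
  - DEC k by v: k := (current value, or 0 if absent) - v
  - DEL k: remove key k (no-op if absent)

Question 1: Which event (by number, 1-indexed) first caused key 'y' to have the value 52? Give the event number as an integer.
Answer: 2

Derivation:
Looking for first event where y becomes 52:
  event 1: y = 49
  event 2: y 49 -> 52  <-- first match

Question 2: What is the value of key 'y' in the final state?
Answer: 6

Derivation:
Track key 'y' through all 8 events:
  event 1 (t=3: SET y = 49): y (absent) -> 49
  event 2 (t=6: INC y by 3): y 49 -> 52
  event 3 (t=15: INC z by 10): y unchanged
  event 4 (t=25: INC z by 9): y unchanged
  event 5 (t=29: INC y by 11): y 52 -> 63
  event 6 (t=32: SET y = 6): y 63 -> 6
  event 7 (t=34: DEL z): y unchanged
  event 8 (t=39: DEL x): y unchanged
Final: y = 6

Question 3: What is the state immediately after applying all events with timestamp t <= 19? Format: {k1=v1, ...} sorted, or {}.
Answer: {y=52, z=10}

Derivation:
Apply events with t <= 19 (3 events):
  after event 1 (t=3: SET y = 49): {y=49}
  after event 2 (t=6: INC y by 3): {y=52}
  after event 3 (t=15: INC z by 10): {y=52, z=10}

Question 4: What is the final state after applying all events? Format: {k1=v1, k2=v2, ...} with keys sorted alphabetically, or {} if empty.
Answer: {y=6}

Derivation:
  after event 1 (t=3: SET y = 49): {y=49}
  after event 2 (t=6: INC y by 3): {y=52}
  after event 3 (t=15: INC z by 10): {y=52, z=10}
  after event 4 (t=25: INC z by 9): {y=52, z=19}
  after event 5 (t=29: INC y by 11): {y=63, z=19}
  after event 6 (t=32: SET y = 6): {y=6, z=19}
  after event 7 (t=34: DEL z): {y=6}
  after event 8 (t=39: DEL x): {y=6}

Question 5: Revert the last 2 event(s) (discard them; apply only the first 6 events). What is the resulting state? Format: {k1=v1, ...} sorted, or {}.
Answer: {y=6, z=19}

Derivation:
Keep first 6 events (discard last 2):
  after event 1 (t=3: SET y = 49): {y=49}
  after event 2 (t=6: INC y by 3): {y=52}
  after event 3 (t=15: INC z by 10): {y=52, z=10}
  after event 4 (t=25: INC z by 9): {y=52, z=19}
  after event 5 (t=29: INC y by 11): {y=63, z=19}
  after event 6 (t=32: SET y = 6): {y=6, z=19}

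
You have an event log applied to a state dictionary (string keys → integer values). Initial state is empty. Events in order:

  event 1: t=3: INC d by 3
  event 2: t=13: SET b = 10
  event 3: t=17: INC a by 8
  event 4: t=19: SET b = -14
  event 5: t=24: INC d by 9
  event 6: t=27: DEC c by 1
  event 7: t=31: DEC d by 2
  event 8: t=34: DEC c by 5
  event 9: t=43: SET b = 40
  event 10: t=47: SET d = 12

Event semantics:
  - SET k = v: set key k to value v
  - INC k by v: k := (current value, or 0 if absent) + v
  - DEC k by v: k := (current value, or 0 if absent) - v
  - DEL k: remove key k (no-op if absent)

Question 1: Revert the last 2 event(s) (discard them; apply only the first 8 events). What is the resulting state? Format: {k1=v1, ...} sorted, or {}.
Answer: {a=8, b=-14, c=-6, d=10}

Derivation:
Keep first 8 events (discard last 2):
  after event 1 (t=3: INC d by 3): {d=3}
  after event 2 (t=13: SET b = 10): {b=10, d=3}
  after event 3 (t=17: INC a by 8): {a=8, b=10, d=3}
  after event 4 (t=19: SET b = -14): {a=8, b=-14, d=3}
  after event 5 (t=24: INC d by 9): {a=8, b=-14, d=12}
  after event 6 (t=27: DEC c by 1): {a=8, b=-14, c=-1, d=12}
  after event 7 (t=31: DEC d by 2): {a=8, b=-14, c=-1, d=10}
  after event 8 (t=34: DEC c by 5): {a=8, b=-14, c=-6, d=10}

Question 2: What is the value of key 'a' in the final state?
Track key 'a' through all 10 events:
  event 1 (t=3: INC d by 3): a unchanged
  event 2 (t=13: SET b = 10): a unchanged
  event 3 (t=17: INC a by 8): a (absent) -> 8
  event 4 (t=19: SET b = -14): a unchanged
  event 5 (t=24: INC d by 9): a unchanged
  event 6 (t=27: DEC c by 1): a unchanged
  event 7 (t=31: DEC d by 2): a unchanged
  event 8 (t=34: DEC c by 5): a unchanged
  event 9 (t=43: SET b = 40): a unchanged
  event 10 (t=47: SET d = 12): a unchanged
Final: a = 8

Answer: 8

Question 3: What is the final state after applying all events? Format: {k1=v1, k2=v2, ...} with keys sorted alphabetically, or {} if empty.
  after event 1 (t=3: INC d by 3): {d=3}
  after event 2 (t=13: SET b = 10): {b=10, d=3}
  after event 3 (t=17: INC a by 8): {a=8, b=10, d=3}
  after event 4 (t=19: SET b = -14): {a=8, b=-14, d=3}
  after event 5 (t=24: INC d by 9): {a=8, b=-14, d=12}
  after event 6 (t=27: DEC c by 1): {a=8, b=-14, c=-1, d=12}
  after event 7 (t=31: DEC d by 2): {a=8, b=-14, c=-1, d=10}
  after event 8 (t=34: DEC c by 5): {a=8, b=-14, c=-6, d=10}
  after event 9 (t=43: SET b = 40): {a=8, b=40, c=-6, d=10}
  after event 10 (t=47: SET d = 12): {a=8, b=40, c=-6, d=12}

Answer: {a=8, b=40, c=-6, d=12}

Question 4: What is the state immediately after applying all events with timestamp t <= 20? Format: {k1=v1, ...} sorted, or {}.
Answer: {a=8, b=-14, d=3}

Derivation:
Apply events with t <= 20 (4 events):
  after event 1 (t=3: INC d by 3): {d=3}
  after event 2 (t=13: SET b = 10): {b=10, d=3}
  after event 3 (t=17: INC a by 8): {a=8, b=10, d=3}
  after event 4 (t=19: SET b = -14): {a=8, b=-14, d=3}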